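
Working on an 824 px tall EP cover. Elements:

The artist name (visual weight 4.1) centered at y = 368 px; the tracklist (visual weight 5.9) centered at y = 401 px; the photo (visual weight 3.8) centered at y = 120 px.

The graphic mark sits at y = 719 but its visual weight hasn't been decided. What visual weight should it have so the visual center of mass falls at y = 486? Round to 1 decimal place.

Known weights sum to 4.1 + 5.9 + 3.8 = 13.8; their moment is 4.1·368 + 5.9·401 + 3.8·120 = 4330.7.
For the centroid to hit 486: (4330.7 + w·719) / (13.8 + w) = 486.
Rearranging, w·(719 − 486) = 486·13.8 − 4330.7 = 2376.1, so w ≈ 2376.1/233 = 10.20.

w ≈ 10.2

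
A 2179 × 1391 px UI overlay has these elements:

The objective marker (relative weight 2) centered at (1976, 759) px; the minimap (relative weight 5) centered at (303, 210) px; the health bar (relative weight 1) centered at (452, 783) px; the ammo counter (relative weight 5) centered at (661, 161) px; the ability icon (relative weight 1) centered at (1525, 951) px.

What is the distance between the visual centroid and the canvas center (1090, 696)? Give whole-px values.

≈ 462 px

Total weight = 2 + 5 + 1 + 5 + 1 = 14.
x-moment: 2·1976 + 5·303 + 1·452 + 5·661 + 1·1525 = 10749; centroid 10749/14 ≈ 767.79.
y-moment: 2·759 + 5·210 + 1·783 + 5·161 + 1·951 = 5107; centroid 5107/14 ≈ 364.79.
Relative to (1090, 696): Δ = (-322.21, -331.21); |Δ| = √(-322.21² + -331.21²) ≈ 462.09.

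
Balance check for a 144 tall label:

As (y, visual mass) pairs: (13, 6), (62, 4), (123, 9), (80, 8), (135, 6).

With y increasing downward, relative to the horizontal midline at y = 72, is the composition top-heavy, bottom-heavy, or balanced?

Total weight = 6 + 4 + 9 + 8 + 6 = 33.
Σw·y = 6·13 + 4·62 + 9·123 + 8·80 + 6·135 = 2883, so ȳ = 2883/33 ≈ 87.36.
Since 87.4 is below (larger y than) 72, the composition reads bottom-heavy.

bottom-heavy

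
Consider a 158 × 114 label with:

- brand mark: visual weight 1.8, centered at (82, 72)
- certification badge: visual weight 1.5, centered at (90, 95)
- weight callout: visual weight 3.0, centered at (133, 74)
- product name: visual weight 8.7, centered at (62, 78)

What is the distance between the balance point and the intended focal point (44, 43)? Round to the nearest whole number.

Σw = 1.8 + 1.5 + 3.0 + 8.7 = 15.0.
Σw·x = 1.8·82 + 1.5·90 + 3.0·133 + 8.7·62 = 1221.0, so x̄ = 1221.0/15.0 ≈ 81.40.
Σw·y = 1.8·72 + 1.5·95 + 3.0·74 + 8.7·78 = 1172.7, so ȳ = 1172.7/15.0 ≈ 78.18.
Relative to (44, 43): Δ = (37.40, 35.18); |Δ| = √(37.40² + 35.18²) ≈ 51.35.

≈ 51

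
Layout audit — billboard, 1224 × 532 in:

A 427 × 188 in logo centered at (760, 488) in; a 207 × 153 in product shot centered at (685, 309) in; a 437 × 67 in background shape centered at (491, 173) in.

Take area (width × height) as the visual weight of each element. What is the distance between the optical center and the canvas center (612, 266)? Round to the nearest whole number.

≈ 139 in

Areas: logo 427·188 = 80276, product shot 207·153 = 31671, background shape 437·67 = 29279. Total weight = 141226.
x-moment: 80276·760 + 31671·685 + 29279·491 = 97080384; centroid 97080384/141226 ≈ 687.41.
y-moment: 80276·488 + 31671·309 + 29279·173 = 54026294; centroid 54026294/141226 ≈ 382.55.
From (612, 266): dx = 75.41, dy = 116.55, so the distance is √(dx²+dy²) ≈ 138.82.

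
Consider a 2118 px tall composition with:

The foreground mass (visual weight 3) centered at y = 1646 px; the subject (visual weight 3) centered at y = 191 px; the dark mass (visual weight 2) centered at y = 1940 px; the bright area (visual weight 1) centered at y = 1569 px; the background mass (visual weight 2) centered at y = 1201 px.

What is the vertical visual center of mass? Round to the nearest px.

Total weight = 3 + 3 + 2 + 1 + 2 = 11.
Σw·y = 3·1646 + 3·191 + 2·1940 + 1·1569 + 2·1201 = 13362, so ȳ = 13362/11 ≈ 1214.73.

y ≈ 1215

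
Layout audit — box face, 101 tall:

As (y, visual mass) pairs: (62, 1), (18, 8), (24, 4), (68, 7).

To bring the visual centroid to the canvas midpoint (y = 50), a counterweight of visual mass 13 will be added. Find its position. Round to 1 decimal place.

y ≈ 67.1

New total weight: (1 + 8 + 4 + 7) + 13 = 33.
y: target moment 33×50 = 1650; current 1·62 + 8·18 + 4·24 + 7·68 = 778; the counterweight supplies 872, so y = 872/13 ≈ 67.08.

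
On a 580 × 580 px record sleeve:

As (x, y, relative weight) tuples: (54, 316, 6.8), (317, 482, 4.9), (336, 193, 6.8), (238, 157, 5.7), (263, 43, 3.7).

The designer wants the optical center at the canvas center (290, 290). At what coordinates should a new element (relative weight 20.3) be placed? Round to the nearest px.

After adding the new element, total weight = 6.8 + 4.9 + 6.8 + 5.7 + 3.7 + 20.3 = 48.2.
x: target moment 48.2×290 = 13978.0; current 6.8·54 + 4.9·317 + 6.8·336 + 5.7·238 + 3.7·263 = 6535.0; the new element supplies 7443.0, so x = 7443.0/20.3 ≈ 366.65.
y: target moment 48.2×290 = 13978.0; current 6.8·316 + 4.9·482 + 6.8·193 + 5.7·157 + 3.7·43 = 6877.0; the new element supplies 7101.0, so y = 7101.0/20.3 ≈ 349.80.

(367, 350)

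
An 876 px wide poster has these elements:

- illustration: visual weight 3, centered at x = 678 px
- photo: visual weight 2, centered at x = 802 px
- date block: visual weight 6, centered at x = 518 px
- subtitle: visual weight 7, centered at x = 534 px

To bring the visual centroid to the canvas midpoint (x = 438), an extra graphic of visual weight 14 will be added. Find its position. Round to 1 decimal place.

With the extra graphic, Σw becomes 3 + 2 + 6 + 7 + 14 = 32.
Along x: (10484 + 14·x) / 32 = 438 (existing moment 3·678 + 2·802 + 6·518 + 7·534 = 10484) ⇒ x = (14016 − 10484) / 14 ≈ 252.29.

x ≈ 252.3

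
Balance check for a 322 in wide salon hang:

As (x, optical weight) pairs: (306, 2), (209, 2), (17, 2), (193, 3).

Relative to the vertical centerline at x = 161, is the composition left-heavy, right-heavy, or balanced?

right-heavy

Σw = 2 + 2 + 2 + 3 = 9.
Σw·x = 2·306 + 2·209 + 2·17 + 3·193 = 1643, so x̄ = 1643/9 ≈ 182.56.
Since 182.6 is right of 161, the composition reads right-heavy.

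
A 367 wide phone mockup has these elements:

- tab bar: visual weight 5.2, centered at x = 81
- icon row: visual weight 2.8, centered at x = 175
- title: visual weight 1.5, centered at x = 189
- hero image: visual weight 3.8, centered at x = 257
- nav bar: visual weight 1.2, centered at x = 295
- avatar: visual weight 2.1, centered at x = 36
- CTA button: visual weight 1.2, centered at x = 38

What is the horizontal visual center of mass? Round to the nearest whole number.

Σw = 5.2 + 2.8 + 1.5 + 3.8 + 1.2 + 2.1 + 1.2 = 17.8.
x: (5.2·81 + 2.8·175 + 1.5·189 + 3.8·257 + 1.2·295 + 2.1·36 + 1.2·38) / 17.8 = 2646.5 / 17.8 ≈ 148.68

x ≈ 149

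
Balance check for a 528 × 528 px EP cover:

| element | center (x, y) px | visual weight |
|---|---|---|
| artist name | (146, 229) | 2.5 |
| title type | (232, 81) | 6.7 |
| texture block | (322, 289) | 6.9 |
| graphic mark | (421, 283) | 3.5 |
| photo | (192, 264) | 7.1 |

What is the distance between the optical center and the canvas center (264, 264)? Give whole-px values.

≈ 40 px

Σw = 2.5 + 6.7 + 6.9 + 3.5 + 7.1 = 26.7.
Σw·x = 2.5·146 + 6.7·232 + 6.9·322 + 3.5·421 + 7.1·192 = 6977.9, so x̄ = 6977.9/26.7 ≈ 261.34.
Σw·y = 2.5·229 + 6.7·81 + 6.9·289 + 3.5·283 + 7.1·264 = 5974.2, so ȳ = 5974.2/26.7 ≈ 223.75.
From (264, 264): dx = -2.66, dy = -40.25, so the distance is √(dx²+dy²) ≈ 40.33.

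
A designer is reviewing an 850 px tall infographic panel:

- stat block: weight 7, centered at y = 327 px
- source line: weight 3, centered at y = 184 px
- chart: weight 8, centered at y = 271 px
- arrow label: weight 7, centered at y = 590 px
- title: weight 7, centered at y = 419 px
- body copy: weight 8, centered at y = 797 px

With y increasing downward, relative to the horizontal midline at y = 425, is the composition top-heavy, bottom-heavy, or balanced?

bottom-heavy

Weights sum to 7 + 3 + 8 + 7 + 7 + 8 = 40.
y: moment 18448 / weight 40 ≈ 461.20
Since 461.2 is below (larger y than) 425, the composition reads bottom-heavy.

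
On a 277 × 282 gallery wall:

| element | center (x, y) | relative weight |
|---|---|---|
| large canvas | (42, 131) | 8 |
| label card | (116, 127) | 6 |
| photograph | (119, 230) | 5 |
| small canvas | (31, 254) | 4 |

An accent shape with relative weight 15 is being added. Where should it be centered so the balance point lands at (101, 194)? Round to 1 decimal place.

After adding the accent shape, total weight = 8 + 6 + 5 + 4 + 15 = 38.
x: target moment 38×101 = 3838; current 8·42 + 6·116 + 5·119 + 4·31 = 1751; the accent shape supplies 2087, so x = 2087/15 ≈ 139.13.
y: target moment 38×194 = 7372; current 8·131 + 6·127 + 5·230 + 4·254 = 3976; the accent shape supplies 3396, so y = 3396/15 ≈ 226.40.

(139.1, 226.4)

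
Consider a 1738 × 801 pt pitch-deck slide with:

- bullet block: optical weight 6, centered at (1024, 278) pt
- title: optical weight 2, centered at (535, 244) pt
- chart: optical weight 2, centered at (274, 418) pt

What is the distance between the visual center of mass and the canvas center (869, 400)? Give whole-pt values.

Weights sum to 6 + 2 + 2 = 10.
x: (6·1024 + 2·535 + 2·274) / 10 = 7762 / 10 ≈ 776.20
y: (6·278 + 2·244 + 2·418) / 10 = 2992 / 10 ≈ 299.20
Relative to (869, 400): Δ = (-92.80, -100.80); |Δ| = √(-92.80² + -100.80²) ≈ 137.01.

≈ 137 pt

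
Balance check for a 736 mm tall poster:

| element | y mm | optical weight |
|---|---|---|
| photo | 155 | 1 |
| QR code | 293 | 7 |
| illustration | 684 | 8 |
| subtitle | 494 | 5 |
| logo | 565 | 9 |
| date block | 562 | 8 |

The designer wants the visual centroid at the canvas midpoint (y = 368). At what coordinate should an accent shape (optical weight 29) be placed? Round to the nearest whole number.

y ≈ 170

After adding the accent shape, total weight = 1 + 7 + 8 + 5 + 9 + 8 + 29 = 67.
y: target moment 67×368 = 24656; current 1·155 + 7·293 + 8·684 + 5·494 + 9·565 + 8·562 = 19729; the accent shape supplies 4927, so y = 4927/29 ≈ 169.90.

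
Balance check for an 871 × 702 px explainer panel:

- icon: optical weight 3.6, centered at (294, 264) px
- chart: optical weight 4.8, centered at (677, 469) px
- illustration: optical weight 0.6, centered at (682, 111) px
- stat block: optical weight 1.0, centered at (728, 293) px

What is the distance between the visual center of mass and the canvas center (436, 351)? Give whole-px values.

Weights sum to 3.6 + 4.8 + 0.6 + 1.0 = 10.0.
x: (3.6·294 + 4.8·677 + 0.6·682 + 1.0·728) / 10.0 = 5445.2 / 10.0 ≈ 544.52
y: (3.6·264 + 4.8·469 + 0.6·111 + 1.0·293) / 10.0 = 3561.2 / 10.0 ≈ 356.12
From (436, 351): dx = 108.52, dy = 5.12, so the distance is √(dx²+dy²) ≈ 108.64.

≈ 109 px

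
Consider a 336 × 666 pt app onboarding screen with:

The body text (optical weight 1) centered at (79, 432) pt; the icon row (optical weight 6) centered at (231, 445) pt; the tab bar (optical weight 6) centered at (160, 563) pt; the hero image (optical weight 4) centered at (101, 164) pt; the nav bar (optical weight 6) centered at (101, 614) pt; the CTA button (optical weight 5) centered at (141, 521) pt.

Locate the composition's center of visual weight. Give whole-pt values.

(148, 479)

Total weight = 1 + 6 + 6 + 4 + 6 + 5 = 28.
Σw·x = 4140; x̄ = 4140/28 ≈ 147.86.
y: moment 13425 / weight 28 ≈ 479.46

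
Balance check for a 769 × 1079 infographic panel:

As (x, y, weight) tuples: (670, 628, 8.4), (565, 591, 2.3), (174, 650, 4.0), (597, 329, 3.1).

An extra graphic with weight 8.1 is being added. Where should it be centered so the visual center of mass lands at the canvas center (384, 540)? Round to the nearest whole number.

New total weight: (8.4 + 2.3 + 4.0 + 3.1) + 8.1 = 25.9.
x: target moment 25.9×384 = 9945.6; current 8.4·670 + 2.3·565 + 4.0·174 + 3.1·597 = 9474.2; the extra graphic supplies 471.4, so x = 471.4/8.1 ≈ 58.20.
y: target moment 25.9×540 = 13986.0; current 8.4·628 + 2.3·591 + 4.0·650 + 3.1·329 = 10254.4; the extra graphic supplies 3731.6, so y = 3731.6/8.1 ≈ 460.69.

(58, 461)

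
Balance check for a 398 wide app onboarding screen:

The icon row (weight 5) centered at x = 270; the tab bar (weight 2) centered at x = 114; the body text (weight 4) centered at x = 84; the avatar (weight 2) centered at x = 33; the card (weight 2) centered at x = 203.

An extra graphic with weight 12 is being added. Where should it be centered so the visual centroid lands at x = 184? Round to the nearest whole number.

New total weight: (5 + 2 + 4 + 2 + 2) + 12 = 27.
Along x: (2386 + 12·x) / 27 = 184 (existing moment 5·270 + 2·114 + 4·84 + 2·33 + 2·203 = 2386) ⇒ x = (4968 − 2386) / 12 ≈ 215.17.

x ≈ 215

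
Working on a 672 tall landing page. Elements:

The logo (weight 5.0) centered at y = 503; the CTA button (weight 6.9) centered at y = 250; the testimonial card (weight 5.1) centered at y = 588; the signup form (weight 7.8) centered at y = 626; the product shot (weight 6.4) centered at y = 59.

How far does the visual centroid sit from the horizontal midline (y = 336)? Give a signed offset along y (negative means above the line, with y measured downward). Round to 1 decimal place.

Σw = 5.0 + 6.9 + 5.1 + 7.8 + 6.4 = 31.2.
y-moment: 5.0·503 + 6.9·250 + 5.1·588 + 7.8·626 + 6.4·59 = 12499.2; centroid 12499.2/31.2 ≈ 400.62.
Difference: 400.62 − 336 ≈ 64.62.

≈ 64.6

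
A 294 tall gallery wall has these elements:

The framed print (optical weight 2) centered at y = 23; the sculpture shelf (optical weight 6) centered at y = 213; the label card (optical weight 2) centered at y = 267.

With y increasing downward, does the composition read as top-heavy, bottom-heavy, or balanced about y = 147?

Weights sum to 2 + 6 + 2 = 10.
Σw·y = 2·23 + 6·213 + 2·267 = 1858, so ȳ = 1858/10 ≈ 185.80.
185.8 lies below (larger y than) the midline 147, so the layout is bottom-heavy.

bottom-heavy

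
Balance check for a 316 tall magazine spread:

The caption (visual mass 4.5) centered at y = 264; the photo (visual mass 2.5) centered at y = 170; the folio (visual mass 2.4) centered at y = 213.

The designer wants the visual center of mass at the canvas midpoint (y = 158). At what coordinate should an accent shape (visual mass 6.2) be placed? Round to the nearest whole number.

y ≈ 55

New total weight: (4.5 + 2.5 + 2.4) + 6.2 = 15.6.
Along y: (2124.2 + 6.2·y) / 15.6 = 158 (existing moment 4.5·264 + 2.5·170 + 2.4·213 = 2124.2) ⇒ y = (2464.8 − 2124.2) / 6.2 ≈ 54.94.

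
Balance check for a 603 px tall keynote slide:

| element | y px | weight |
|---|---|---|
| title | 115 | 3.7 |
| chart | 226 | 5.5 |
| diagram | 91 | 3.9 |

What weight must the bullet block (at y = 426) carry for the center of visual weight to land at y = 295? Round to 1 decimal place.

Existing Σw = 13.1 (3.7 + 5.5 + 3.9); existing moment 3.7·115 + 5.5·226 + 3.9·91 = 2023.4.
Set Σw·y/Σw = 295: (2023.4 + 426w) = 295·(13.1 + w).
Rearranging, w·(426 − 295) = 295·13.1 − 2023.4 = 1841.1, so w ≈ 1841.1/131 = 14.05.

w ≈ 14.1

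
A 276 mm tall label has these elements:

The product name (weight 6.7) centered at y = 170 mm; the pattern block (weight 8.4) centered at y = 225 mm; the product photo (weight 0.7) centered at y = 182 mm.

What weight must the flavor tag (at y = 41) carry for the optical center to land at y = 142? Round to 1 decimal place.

w ≈ 9.0

Fixed elements: Σw = 6.7 + 8.4 + 0.7 = 15.8, Σw·y = 6.7·170 + 8.4·225 + 0.7·182 = 3156.4.
Set Σw·y/Σw = 142: (3156.4 + 41w) = 142·(15.8 + w).
Solving: w = (142·15.8 − 3156.4) / (41 − 142) = -912.8 / -101 ≈ 9.04.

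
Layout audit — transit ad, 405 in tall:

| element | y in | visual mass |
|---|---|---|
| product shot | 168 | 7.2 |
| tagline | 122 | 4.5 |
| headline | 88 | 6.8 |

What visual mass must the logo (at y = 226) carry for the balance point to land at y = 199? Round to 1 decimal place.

Existing Σw = 18.5 (7.2 + 4.5 + 6.8); existing moment 7.2·168 + 4.5·122 + 6.8·88 = 2357.0.
Balance at y = 199 requires (2357.0 + w·226) / (18.5 + w) = 199.
Solving: w = (199·18.5 − 2357.0) / (226 − 199) = 1324.5 / 27 ≈ 49.06.

w ≈ 49.1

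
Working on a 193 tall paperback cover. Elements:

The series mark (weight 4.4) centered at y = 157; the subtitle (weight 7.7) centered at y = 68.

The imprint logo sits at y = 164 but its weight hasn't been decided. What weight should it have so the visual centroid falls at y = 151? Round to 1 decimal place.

Existing Σw = 12.1 (4.4 + 7.7); existing moment 4.4·157 + 7.7·68 = 1214.4.
Set Σw·y/Σw = 151: (1214.4 + 164w) = 151·(12.1 + w).
Solving: w = (151·12.1 − 1214.4) / (164 − 151) = 612.7 / 13 ≈ 47.13.

w ≈ 47.1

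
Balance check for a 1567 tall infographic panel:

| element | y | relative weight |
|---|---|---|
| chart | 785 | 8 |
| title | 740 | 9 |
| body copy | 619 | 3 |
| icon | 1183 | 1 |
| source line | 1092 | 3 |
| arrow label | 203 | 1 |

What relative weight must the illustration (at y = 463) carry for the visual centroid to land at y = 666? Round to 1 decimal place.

w ≈ 13.8

Existing Σw = 25 (8 + 9 + 3 + 1 + 3 + 1); existing moment 8·785 + 9·740 + 3·619 + 1·1183 + 3·1092 + 1·203 = 19459.
For the centroid to hit 666: (19459 + w·463) / (25 + w) = 666.
Rearranging, w·(463 − 666) = 666·25 − 19459 = -2809, so w ≈ -2809/-203 = 13.84.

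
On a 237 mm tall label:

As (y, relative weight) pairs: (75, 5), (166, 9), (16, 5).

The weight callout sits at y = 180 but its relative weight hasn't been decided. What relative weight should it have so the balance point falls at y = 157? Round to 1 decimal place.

Fixed elements: Σw = 5 + 9 + 5 = 19, Σw·y = 5·75 + 9·166 + 5·16 = 1949.
For the centroid to hit 157: (1949 + w·180) / (19 + w) = 157.
So w = (157·19 − 1949)/(180 − 157) = 1034/23 ≈ 44.96.

w ≈ 45.0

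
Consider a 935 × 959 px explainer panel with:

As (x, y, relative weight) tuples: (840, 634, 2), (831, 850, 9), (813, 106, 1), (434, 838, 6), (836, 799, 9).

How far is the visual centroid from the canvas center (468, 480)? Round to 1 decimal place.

Weights sum to 2 + 9 + 1 + 6 + 9 = 27.
Σw·x = 2·840 + 9·831 + 1·813 + 6·434 + 9·836 = 20100, so x̄ = 20100/27 ≈ 744.44.
Σw·y = 2·634 + 9·850 + 1·106 + 6·838 + 9·799 = 21243, so ȳ = 21243/27 ≈ 786.78.
Offset from (468, 480): Δx ≈ 276.44, Δy ≈ 306.78; distance = √(Δx² + Δy²) ≈ 412.96.

≈ 413.0 px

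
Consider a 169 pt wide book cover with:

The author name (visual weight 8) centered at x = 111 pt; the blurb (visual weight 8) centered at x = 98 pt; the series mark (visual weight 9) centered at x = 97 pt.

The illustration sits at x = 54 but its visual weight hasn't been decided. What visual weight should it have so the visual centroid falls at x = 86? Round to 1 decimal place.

Fixed elements: Σw = 8 + 8 + 9 = 25, Σw·x = 8·111 + 8·98 + 9·97 = 2545.
Balance at x = 86 requires (2545 + w·54) / (25 + w) = 86.
Rearranging, w·(54 − 86) = 86·25 − 2545 = -395, so w ≈ -395/-32 = 12.34.

w ≈ 12.3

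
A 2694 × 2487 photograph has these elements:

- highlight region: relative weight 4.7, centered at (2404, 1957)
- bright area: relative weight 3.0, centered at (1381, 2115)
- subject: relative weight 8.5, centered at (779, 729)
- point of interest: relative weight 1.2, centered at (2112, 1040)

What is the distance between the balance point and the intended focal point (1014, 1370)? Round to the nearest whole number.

Total weight = 4.7 + 3.0 + 8.5 + 1.2 = 17.4.
x: (4.7·2404 + 3.0·1381 + 8.5·779 + 1.2·2112) / 17.4 = 24597.7 / 17.4 ≈ 1413.66
y: (4.7·1957 + 3.0·2115 + 8.5·729 + 1.2·1040) / 17.4 = 22987.4 / 17.4 ≈ 1321.11
From (1014, 1370): dx = 399.66, dy = -48.89, so the distance is √(dx²+dy²) ≈ 402.64.

≈ 403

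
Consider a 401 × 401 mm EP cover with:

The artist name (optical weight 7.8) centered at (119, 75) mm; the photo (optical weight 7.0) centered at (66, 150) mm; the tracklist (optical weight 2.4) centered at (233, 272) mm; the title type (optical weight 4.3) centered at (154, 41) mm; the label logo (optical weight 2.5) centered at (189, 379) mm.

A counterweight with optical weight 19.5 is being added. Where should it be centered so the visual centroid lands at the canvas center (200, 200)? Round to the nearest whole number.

(288, 271)

After adding the counterweight, total weight = 7.8 + 7.0 + 2.4 + 4.3 + 2.5 + 19.5 = 43.5.
x: target moment 43.5×200 = 8700.0; current 7.8·119 + 7.0·66 + 2.4·233 + 4.3·154 + 2.5·189 = 3084.1; the counterweight supplies 5615.9, so x = 5615.9/19.5 ≈ 287.99.
y: target moment 43.5×200 = 8700.0; current 7.8·75 + 7.0·150 + 2.4·272 + 4.3·41 + 2.5·379 = 3411.6; the counterweight supplies 5288.4, so y = 5288.4/19.5 ≈ 271.20.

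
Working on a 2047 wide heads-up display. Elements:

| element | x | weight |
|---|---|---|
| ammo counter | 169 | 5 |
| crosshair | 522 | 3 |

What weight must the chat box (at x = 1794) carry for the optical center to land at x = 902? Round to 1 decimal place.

Fixed elements: Σw = 5 + 3 = 8, Σw·x = 5·169 + 3·522 = 2411.
Balance at x = 902 requires (2411 + w·1794) / (8 + w) = 902.
So w = (902·8 − 2411)/(1794 − 902) = 4805/892 ≈ 5.39.

w ≈ 5.4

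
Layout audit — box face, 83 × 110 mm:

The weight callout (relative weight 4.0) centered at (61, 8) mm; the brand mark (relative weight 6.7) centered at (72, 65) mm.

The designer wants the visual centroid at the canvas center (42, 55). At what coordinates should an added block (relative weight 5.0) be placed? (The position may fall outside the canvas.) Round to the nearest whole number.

After adding the added block, total weight = 4.0 + 6.7 + 5.0 = 15.7.
x: need Σw·x = 15.7·42 = 659.4. Existing = 4.0·61 + 6.7·72 = 726.4. Remainder -67.0 / 5.0 ≈ -13.40.
y: need Σw·y = 15.7·55 = 863.5. Existing = 4.0·8 + 6.7·65 = 467.5. Remainder 396.0 / 5.0 ≈ 79.20.

(-13, 79)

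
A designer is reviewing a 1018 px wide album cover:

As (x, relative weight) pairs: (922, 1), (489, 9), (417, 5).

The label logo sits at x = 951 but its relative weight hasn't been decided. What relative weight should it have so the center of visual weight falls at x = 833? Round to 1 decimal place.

w ≈ 43.1

Fixed elements: Σw = 1 + 9 + 5 = 15, Σw·x = 1·922 + 9·489 + 5·417 = 7408.
Set Σw·x/Σw = 833: (7408 + 951w) = 833·(15 + w).
Solving: w = (833·15 − 7408) / (951 − 833) = 5087 / 118 ≈ 43.11.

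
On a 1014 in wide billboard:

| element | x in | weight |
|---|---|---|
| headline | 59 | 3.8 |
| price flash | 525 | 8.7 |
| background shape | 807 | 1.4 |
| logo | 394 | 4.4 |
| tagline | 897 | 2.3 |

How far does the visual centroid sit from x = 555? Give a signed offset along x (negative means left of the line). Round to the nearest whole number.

Total weight = 3.8 + 8.7 + 1.4 + 4.4 + 2.3 = 20.6.
Σw·x = 3.8·59 + 8.7·525 + 1.4·807 + 4.4·394 + 2.3·897 = 9718.2, so x̄ = 9718.2/20.6 ≈ 471.76.
Against x = 555, that's 471.76 − 555 = -83.24.

≈ -83 in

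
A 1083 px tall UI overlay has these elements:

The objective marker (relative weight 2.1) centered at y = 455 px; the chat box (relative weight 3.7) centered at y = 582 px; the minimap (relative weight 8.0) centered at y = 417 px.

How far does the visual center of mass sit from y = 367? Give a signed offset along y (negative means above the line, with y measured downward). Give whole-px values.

Weights sum to 2.1 + 3.7 + 8.0 = 13.8.
Σw·y = 2.1·455 + 3.7·582 + 8.0·417 = 6444.9, so ȳ = 6444.9/13.8 ≈ 467.02.
Offset from y = 367: 467.02 − 367 ≈ 100.02.

≈ 100 px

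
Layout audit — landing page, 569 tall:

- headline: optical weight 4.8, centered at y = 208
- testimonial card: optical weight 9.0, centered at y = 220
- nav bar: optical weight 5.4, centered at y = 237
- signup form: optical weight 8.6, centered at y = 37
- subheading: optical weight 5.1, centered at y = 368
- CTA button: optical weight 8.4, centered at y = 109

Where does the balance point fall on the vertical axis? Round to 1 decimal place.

Weights sum to 4.8 + 9.0 + 5.4 + 8.6 + 5.1 + 8.4 = 41.3.
Σw·y = 7368.8; ȳ = 7368.8/41.3 ≈ 178.42.

y ≈ 178.4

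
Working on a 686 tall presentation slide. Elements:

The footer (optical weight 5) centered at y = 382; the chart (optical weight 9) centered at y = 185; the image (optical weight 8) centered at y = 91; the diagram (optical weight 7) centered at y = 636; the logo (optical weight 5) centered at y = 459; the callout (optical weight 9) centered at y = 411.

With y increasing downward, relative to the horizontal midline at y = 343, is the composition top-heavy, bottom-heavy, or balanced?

Weights sum to 5 + 9 + 8 + 7 + 5 + 9 = 43.
Σw·y = 14749; ȳ = 14749/43 ≈ 343.00.
That equals the midline 343 — balanced.

balanced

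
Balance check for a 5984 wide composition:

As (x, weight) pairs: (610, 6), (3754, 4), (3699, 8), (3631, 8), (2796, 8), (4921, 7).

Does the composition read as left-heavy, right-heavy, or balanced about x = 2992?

Total weight = 6 + 4 + 8 + 8 + 8 + 7 = 41.
Σw·x = 6·610 + 4·3754 + 8·3699 + 8·3631 + 8·2796 + 7·4921 = 134131, so x̄ = 134131/41 ≈ 3271.49.
Since 3271.5 is right of 2992, the composition reads right-heavy.

right-heavy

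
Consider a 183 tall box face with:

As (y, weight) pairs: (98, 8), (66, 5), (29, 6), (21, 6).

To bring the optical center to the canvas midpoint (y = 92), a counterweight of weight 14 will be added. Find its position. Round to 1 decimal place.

New total weight: (8 + 5 + 6 + 6) + 14 = 39.
y: target moment 39×92 = 3588; current 8·98 + 5·66 + 6·29 + 6·21 = 1414; the counterweight supplies 2174, so y = 2174/14 ≈ 155.29.

y ≈ 155.3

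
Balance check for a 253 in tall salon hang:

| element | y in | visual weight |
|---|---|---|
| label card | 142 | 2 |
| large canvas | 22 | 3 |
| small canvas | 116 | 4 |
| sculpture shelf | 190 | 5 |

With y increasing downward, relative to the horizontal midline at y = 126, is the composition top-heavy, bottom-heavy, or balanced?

Σw = 2 + 3 + 4 + 5 = 14.
Σw·y = 2·142 + 3·22 + 4·116 + 5·190 = 1764, so ȳ = 1764/14 ≈ 126.00.
The centroid 126.00 matches the midline at 126, so the layout is balanced.

balanced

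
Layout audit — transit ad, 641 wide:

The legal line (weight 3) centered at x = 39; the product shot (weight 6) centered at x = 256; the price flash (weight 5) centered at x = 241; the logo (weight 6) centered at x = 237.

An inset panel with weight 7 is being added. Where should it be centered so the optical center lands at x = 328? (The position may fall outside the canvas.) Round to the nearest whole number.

x ≈ 654

New total weight: (3 + 6 + 5 + 6) + 7 = 27.
x: need Σw·x = 27·328 = 8856. Existing = 3·39 + 6·256 + 5·241 + 6·237 = 4280. Remainder 4576 / 7 ≈ 653.71.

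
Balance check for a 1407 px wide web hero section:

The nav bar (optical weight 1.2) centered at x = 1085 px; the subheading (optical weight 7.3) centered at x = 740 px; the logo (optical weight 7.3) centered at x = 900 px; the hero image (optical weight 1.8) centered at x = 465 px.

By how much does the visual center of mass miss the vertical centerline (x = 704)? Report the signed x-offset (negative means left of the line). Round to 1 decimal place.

Σw = 1.2 + 7.3 + 7.3 + 1.8 = 17.6.
x: (1.2·1085 + 7.3·740 + 7.3·900 + 1.8·465) / 17.6 = 14111.0 / 17.6 ≈ 801.76
Offset from x = 704: 801.76 − 704 ≈ 97.76.

≈ 97.8 px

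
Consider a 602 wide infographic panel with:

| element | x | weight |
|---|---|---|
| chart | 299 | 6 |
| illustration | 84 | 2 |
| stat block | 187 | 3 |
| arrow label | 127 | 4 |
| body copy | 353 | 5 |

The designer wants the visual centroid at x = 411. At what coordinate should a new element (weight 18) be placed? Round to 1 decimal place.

x ≈ 601.2

New total weight: (6 + 2 + 3 + 4 + 5) + 18 = 38.
x: need Σw·x = 38·411 = 15618. Existing = 6·299 + 2·84 + 3·187 + 4·127 + 5·353 = 4796. Remainder 10822 / 18 ≈ 601.22.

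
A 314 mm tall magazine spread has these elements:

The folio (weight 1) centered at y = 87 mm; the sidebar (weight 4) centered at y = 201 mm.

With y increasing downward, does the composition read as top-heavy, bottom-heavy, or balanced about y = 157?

bottom-heavy

Σw = 1 + 4 = 5.
y: (1·87 + 4·201) / 5 = 891 / 5 ≈ 178.20
178.2 vs midline 157 → bottom-heavy.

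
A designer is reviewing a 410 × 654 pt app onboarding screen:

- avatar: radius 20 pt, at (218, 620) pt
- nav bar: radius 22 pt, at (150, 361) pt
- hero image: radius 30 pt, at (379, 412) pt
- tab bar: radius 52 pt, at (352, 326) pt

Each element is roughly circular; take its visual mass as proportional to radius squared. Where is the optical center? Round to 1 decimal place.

(323.7, 373.2)

Weights ∝ r²: avatar 20² = 400, nav bar 22² = 484, hero image 30² = 900, tab bar 52² = 2704; Σw = 4488.
x-moment: 400·218 + 484·150 + 900·379 + 2704·352 = 1452708; centroid 1452708/4488 ≈ 323.69.
y-moment: 400·620 + 484·361 + 900·412 + 2704·326 = 1675028; centroid 1675028/4488 ≈ 373.22.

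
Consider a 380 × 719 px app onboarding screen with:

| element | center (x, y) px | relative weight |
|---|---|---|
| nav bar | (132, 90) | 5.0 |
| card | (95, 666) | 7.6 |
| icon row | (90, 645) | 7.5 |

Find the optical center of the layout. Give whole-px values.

Σw = 5.0 + 7.6 + 7.5 = 20.1.
Σw·x = 5.0·132 + 7.6·95 + 7.5·90 = 2057.0, so x̄ = 2057.0/20.1 ≈ 102.34.
Σw·y = 5.0·90 + 7.6·666 + 7.5·645 = 10349.1, so ȳ = 10349.1/20.1 ≈ 514.88.

(102, 515)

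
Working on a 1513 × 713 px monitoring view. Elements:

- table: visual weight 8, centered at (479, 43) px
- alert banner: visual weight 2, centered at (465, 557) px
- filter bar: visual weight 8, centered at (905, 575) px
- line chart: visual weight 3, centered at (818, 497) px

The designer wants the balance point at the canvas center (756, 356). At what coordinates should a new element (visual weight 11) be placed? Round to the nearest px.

(885, 349)

After adding the new element, total weight = 8 + 2 + 8 + 3 + 11 = 32.
x: target moment 32×756 = 24192; current 8·479 + 2·465 + 8·905 + 3·818 = 14456; the new element supplies 9736, so x = 9736/11 ≈ 885.09.
y: target moment 32×356 = 11392; current 8·43 + 2·557 + 8·575 + 3·497 = 7549; the new element supplies 3843, so y = 3843/11 ≈ 349.36.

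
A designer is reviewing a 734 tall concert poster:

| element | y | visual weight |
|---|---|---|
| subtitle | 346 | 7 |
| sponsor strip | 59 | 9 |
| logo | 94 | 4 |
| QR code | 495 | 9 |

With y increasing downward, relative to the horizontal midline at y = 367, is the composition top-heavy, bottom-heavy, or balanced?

Σw = 7 + 9 + 4 + 9 = 29.
Σw·y = 7·346 + 9·59 + 4·94 + 9·495 = 7784, so ȳ = 7784/29 ≈ 268.41.
268.4 vs midline 367 → top-heavy.

top-heavy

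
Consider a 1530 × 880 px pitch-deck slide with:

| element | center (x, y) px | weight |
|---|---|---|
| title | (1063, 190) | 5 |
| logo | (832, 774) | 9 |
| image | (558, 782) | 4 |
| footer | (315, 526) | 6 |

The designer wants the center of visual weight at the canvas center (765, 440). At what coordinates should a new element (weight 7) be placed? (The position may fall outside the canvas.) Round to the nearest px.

(970, -80)

New total weight: (5 + 9 + 4 + 6) + 7 = 31.
Along x: (16925 + 7·x) / 31 = 765 (existing moment 5·1063 + 9·832 + 4·558 + 6·315 = 16925) ⇒ x = (23715 − 16925) / 7 ≈ 970.00.
Along y: (14200 + 7·y) / 31 = 440 (existing moment 5·190 + 9·774 + 4·782 + 6·526 = 14200) ⇒ y = (13640 − 14200) / 7 ≈ -80.00.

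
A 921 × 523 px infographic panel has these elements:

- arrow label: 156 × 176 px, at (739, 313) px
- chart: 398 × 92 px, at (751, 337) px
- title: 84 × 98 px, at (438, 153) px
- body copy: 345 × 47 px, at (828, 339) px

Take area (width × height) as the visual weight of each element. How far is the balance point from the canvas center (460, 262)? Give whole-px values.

≈ 277 px

Areas: arrow label 156·176 = 27456, chart 398·92 = 36616, title 84·98 = 8232, body copy 345·47 = 16215. Total weight = 88519.
x-moment: 27456·739 + 36616·751 + 8232·438 + 16215·828 = 64820236; centroid 64820236/88519 ≈ 732.27.
y-moment: 27456·313 + 36616·337 + 8232·153 + 16215·339 = 27689701; centroid 27689701/88519 ≈ 312.81.
From (460, 262): dx = 272.27, dy = 50.81, so the distance is √(dx²+dy²) ≈ 276.98.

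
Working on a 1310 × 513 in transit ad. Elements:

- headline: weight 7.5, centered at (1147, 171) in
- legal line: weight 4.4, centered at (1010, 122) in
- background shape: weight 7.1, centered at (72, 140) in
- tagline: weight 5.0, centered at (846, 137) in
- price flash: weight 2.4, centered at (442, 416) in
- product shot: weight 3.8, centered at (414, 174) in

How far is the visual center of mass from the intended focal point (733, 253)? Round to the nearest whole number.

≈ 100 in

Total weight = 7.5 + 4.4 + 7.1 + 5.0 + 2.4 + 3.8 = 30.2.
x: moment 20421.7 / weight 30.2 ≈ 676.22
Σw·y = 5157.9; ȳ = 5157.9/30.2 ≈ 170.79.
Relative to (733, 253): Δ = (-56.78, -82.21); |Δ| = √(-56.78² + -82.21²) ≈ 99.91.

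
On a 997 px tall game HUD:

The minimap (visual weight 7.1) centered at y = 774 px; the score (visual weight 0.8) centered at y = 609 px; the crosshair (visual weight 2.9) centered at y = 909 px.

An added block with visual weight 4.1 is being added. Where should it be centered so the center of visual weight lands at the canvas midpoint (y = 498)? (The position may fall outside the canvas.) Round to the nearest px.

y ≈ -292

With the added block, Σw becomes 7.1 + 0.8 + 2.9 + 4.1 = 14.9.
y: need Σw·y = 14.9·498 = 7420.2. Existing = 7.1·774 + 0.8·609 + 2.9·909 = 8618.7. Remainder -1198.5 / 4.1 ≈ -292.32.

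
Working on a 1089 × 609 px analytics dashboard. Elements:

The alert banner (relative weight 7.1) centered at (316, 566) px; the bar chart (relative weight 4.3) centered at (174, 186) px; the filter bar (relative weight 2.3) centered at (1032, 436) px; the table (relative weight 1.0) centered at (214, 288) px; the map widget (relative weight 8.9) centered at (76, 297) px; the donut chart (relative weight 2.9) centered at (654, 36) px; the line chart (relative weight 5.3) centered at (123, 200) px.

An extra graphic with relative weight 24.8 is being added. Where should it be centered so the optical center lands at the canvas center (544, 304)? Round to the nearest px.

With the extra graphic, Σw becomes 7.1 + 4.3 + 2.3 + 1.0 + 8.9 + 2.9 + 5.3 + 24.8 = 56.6.
x: target moment 56.6×544 = 30790.4; current 7.1·316 + 4.3·174 + 2.3·1032 + 1.0·214 + 8.9·76 + 2.9·654 + 5.3·123 = 8804.3; the extra graphic supplies 21986.1, so x = 21986.1/24.8 ≈ 886.54.
y: target moment 56.6×304 = 17206.4; current 7.1·566 + 4.3·186 + 2.3·436 + 1.0·288 + 8.9·297 + 2.9·36 + 5.3·200 = 9916.9; the extra graphic supplies 7289.5, so y = 7289.5/24.8 ≈ 293.93.

(887, 294)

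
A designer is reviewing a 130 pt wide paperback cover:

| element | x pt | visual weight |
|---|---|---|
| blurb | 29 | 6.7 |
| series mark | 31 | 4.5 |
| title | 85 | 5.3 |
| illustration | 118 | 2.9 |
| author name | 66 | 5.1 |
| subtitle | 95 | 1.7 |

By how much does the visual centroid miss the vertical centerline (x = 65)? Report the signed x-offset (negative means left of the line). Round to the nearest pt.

≈ -3 pt

Weights sum to 6.7 + 4.5 + 5.3 + 2.9 + 5.1 + 1.7 = 26.2.
Σw·x = 1624.6; x̄ = 1624.6/26.2 ≈ 62.01.
Offset from x = 65: 62.01 − 65 ≈ -2.99.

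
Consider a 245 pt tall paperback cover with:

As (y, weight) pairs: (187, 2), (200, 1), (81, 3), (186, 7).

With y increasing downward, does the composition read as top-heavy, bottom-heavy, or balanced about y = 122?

Total weight = 2 + 1 + 3 + 7 = 13.
Σw·y = 2·187 + 1·200 + 3·81 + 7·186 = 2119, so ȳ = 2119/13 ≈ 163.00.
163.0 lies below (larger y than) the midline 122, so the layout is bottom-heavy.

bottom-heavy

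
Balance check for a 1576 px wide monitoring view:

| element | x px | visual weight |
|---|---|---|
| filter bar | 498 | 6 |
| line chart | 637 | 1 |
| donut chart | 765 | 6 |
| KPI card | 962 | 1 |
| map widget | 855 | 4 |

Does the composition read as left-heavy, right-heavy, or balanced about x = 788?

Weights sum to 6 + 1 + 6 + 1 + 4 = 18.
x: (6·498 + 1·637 + 6·765 + 1·962 + 4·855) / 18 = 12597 / 18 ≈ 699.83
699.8 vs midline 788 → left-heavy.

left-heavy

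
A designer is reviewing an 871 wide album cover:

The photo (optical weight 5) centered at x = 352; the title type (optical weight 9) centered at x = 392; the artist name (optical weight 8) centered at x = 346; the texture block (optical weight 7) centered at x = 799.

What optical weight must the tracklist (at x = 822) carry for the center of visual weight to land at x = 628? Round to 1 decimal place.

w ≈ 23.5

Existing Σw = 29 (5 + 9 + 8 + 7); existing moment 5·352 + 9·392 + 8·346 + 7·799 = 13649.
For the centroid to hit 628: (13649 + w·822) / (29 + w) = 628.
So w = (628·29 − 13649)/(822 − 628) = 4563/194 ≈ 23.52.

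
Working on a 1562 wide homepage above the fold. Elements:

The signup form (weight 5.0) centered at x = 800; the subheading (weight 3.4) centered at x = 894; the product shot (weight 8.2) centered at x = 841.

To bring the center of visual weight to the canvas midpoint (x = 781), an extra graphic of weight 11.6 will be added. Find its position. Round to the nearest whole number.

New total weight: (5.0 + 3.4 + 8.2) + 11.6 = 28.2.
x: target moment 28.2×781 = 22024.2; current 5.0·800 + 3.4·894 + 8.2·841 = 13935.8; the extra graphic supplies 8088.4, so x = 8088.4/11.6 ≈ 697.28.

x ≈ 697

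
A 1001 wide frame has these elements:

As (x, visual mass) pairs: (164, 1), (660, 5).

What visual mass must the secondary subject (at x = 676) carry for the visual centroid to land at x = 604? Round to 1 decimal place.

Known weights sum to 1 + 5 = 6; their moment is 1·164 + 5·660 = 3464.
Set Σw·x/Σw = 604: (3464 + 676w) = 604·(6 + w).
Rearranging, w·(676 − 604) = 604·6 − 3464 = 160, so w ≈ 160/72 = 2.22.

w ≈ 2.2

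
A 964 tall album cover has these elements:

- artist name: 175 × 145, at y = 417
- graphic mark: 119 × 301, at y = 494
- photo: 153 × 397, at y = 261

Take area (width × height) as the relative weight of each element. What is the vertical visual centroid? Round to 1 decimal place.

y ≈ 361.9

Areas: artist name 175·145 = 25375, graphic mark 119·301 = 35819, photo 153·397 = 60741. Total weight = 121935.
Σw·y = 25375·417 + 35819·494 + 60741·261 = 44129362, so ȳ = 44129362/121935 ≈ 361.91.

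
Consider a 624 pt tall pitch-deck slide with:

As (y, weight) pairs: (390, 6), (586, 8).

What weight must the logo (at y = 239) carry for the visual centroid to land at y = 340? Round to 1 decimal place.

w ≈ 22.5

Known weights sum to 6 + 8 = 14; their moment is 6·390 + 8·586 = 7028.
For the centroid to hit 340: (7028 + w·239) / (14 + w) = 340.
So w = (340·14 − 7028)/(239 − 340) = -2268/-101 ≈ 22.46.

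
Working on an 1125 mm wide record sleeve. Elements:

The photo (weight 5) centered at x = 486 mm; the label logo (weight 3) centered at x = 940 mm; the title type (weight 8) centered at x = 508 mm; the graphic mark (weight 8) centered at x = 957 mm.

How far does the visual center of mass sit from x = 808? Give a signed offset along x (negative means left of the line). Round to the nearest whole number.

Total weight = 5 + 3 + 8 + 8 = 24.
x: (5·486 + 3·940 + 8·508 + 8·957) / 24 = 16970 / 24 ≈ 707.08
Difference: 707.08 − 808 ≈ -100.92.

≈ -101 mm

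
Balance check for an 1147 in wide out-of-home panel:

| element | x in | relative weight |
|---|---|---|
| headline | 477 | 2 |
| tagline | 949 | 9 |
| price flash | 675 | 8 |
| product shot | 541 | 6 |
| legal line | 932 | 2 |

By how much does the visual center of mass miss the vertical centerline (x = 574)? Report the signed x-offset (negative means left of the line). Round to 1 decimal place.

Total weight = 2 + 9 + 8 + 6 + 2 = 27.
x-moment: 2·477 + 9·949 + 8·675 + 6·541 + 2·932 = 20005; centroid 20005/27 ≈ 740.93.
Offset from x = 574: 740.93 − 574 ≈ 166.93.

≈ 166.9 in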